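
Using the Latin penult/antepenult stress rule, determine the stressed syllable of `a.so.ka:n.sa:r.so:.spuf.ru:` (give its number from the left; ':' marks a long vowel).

Classical Latin: stress the penult if heavy (long vowel or closed), else the antepenult.
Weights: 5 so: H, 6 spuf H, 7 ru: H.
The penult (syllable 6, spuf) is heavy, so it takes stress.
Stress on syllable 6: a.so.ka:n.sa:r.so:.ˈspuf.ru:.

6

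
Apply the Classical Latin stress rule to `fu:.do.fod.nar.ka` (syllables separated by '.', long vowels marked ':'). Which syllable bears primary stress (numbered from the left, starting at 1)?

Classical Latin: stress the penult if heavy (long vowel or closed), else the antepenult.
Weights: 3 fod H, 4 nar H, 5 ka L.
The penult (syllable 4, nar) is heavy, so it takes stress.
Stress on syllable 4: fu:.do.fod.ˈnar.ka.

4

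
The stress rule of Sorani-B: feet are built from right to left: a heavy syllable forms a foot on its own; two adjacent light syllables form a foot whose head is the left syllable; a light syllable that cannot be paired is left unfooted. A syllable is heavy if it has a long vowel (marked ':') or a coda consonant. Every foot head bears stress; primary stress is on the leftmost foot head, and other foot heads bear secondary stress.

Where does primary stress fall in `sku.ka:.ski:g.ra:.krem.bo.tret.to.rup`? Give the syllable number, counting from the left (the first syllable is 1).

2

Weights: 1 sku L, 2 ka: H, 3 ski:g H, 4 ra: H, 5 krem H, 6 bo L, 7 tret H, 8 to L, 9 rup H.
Parse right to left (heavy = foot alone; LL = one foot; stranded L unfooted): sku (ˈka:) (ˈski:g) (ˈra:) (ˈkrem) bo (ˈtret) to (ˈrup).
Foot heads: 2, 3, 4, 5, 7, 9.
Primary stress on the leftmost head = syllable 2.
Primary stress: syllable 2 → sku.ˈka:.ski:g.ra:.krem.bo.tret.to.rup.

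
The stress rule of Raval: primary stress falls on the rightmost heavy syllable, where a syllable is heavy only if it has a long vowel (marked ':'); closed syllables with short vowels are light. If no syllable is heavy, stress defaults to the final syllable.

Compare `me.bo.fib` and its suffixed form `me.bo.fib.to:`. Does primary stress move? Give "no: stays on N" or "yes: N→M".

yes: 3→4

Base `me.bo.fib` (3 syllables):
  Weights: 1 me L, 2 bo L, 3 fib L.
  No heavy syllable in the domain; default to the final syllable = syllable 3.
  → primary stress on syllable 3.
Suffixed `me.bo.fib.to:` (4 syllables):
  Weights: 1 me L, 2 bo L, 3 fib L, 4 to: H.
  Heavy syllables in the domain: 4. The rightmost is syllable 4 (to:).
  → primary stress on syllable 4.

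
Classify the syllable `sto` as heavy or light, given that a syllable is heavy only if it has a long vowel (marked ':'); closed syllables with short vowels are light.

`sto`: short vowel, open (no coda). Short vowel → light.

light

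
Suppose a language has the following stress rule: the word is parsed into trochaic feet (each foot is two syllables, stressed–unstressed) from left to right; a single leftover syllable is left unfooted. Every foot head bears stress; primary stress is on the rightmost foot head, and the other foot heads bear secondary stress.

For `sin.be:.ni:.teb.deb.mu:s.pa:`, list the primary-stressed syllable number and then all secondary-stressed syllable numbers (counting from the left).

primary 5, secondary 1, 3

Parse left to right into trochaic (ˈσσ) feet: (ˈsin.be:) (ˈni:.teb) (ˈdeb.mu:s) pa:. Syllable 7 is left unfooted.
Foot heads (stressed positions): 1, 3, 5.
End Rule Rightmost: primary stress on the rightmost head = syllable 5.
Secondary stress on 1, 3: ˌsin.be:.ˌni:.teb.ˈdeb.mu:s.pa:.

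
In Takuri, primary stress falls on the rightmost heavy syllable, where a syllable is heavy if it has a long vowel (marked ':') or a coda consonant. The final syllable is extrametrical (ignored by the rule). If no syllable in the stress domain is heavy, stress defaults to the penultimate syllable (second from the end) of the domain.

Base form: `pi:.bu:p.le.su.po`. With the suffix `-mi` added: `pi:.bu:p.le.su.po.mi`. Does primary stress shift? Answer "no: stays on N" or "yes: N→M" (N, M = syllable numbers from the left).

no: stays on 2

Base `pi:.bu:p.le.su.po` (5 syllables):
  The final syllable (5, po) is extrametrical; the stress domain is syllables 1–4.
  Weights: 1 pi: H, 2 bu:p H, 3 le L, 4 su L.
  Heavy syllables in the domain: 1, 2. The rightmost is syllable 2 (bu:p).
  → primary stress on syllable 2.
Suffixed `pi:.bu:p.le.su.po.mi` (6 syllables):
  The final syllable (6, mi) is extrametrical; the stress domain is syllables 1–5.
  Weights: 1 pi: H, 2 bu:p H, 3 le L, 4 su L, 5 po L.
  Heavy syllables in the domain: 1, 2. The rightmost is syllable 2 (bu:p).
  → primary stress on syllable 2.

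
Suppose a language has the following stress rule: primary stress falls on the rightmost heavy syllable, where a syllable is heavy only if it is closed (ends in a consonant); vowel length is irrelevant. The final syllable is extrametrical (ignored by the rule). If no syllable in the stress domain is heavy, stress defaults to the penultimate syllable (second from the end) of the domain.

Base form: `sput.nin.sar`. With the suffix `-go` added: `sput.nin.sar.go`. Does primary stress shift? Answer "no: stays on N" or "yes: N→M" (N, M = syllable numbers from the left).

yes: 2→3

Base `sput.nin.sar` (3 syllables):
  The final syllable (3, sar) is extrametrical; the stress domain is syllables 1–2.
  Weights: 1 sput H, 2 nin H.
  Heavy syllables in the domain: 1, 2. The rightmost is syllable 2 (nin).
  → primary stress on syllable 2.
Suffixed `sput.nin.sar.go` (4 syllables):
  The final syllable (4, go) is extrametrical; the stress domain is syllables 1–3.
  Weights: 1 sput H, 2 nin H, 3 sar H.
  Heavy syllables in the domain: 1, 2, 3. The rightmost is syllable 3 (sar).
  → primary stress on syllable 3.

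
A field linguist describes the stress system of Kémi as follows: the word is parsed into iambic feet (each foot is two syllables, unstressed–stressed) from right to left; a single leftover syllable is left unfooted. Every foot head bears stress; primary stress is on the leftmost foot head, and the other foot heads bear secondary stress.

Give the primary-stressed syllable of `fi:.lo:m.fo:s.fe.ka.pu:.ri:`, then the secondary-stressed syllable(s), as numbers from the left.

primary 3, secondary 5, 7

Parse right to left into iambic (σˈσ) feet: fi: (lo:m.ˈfo:s) (fe.ˈka) (pu:.ˈri:). Syllable 1 is left unfooted.
Foot heads (stressed positions): 3, 5, 7.
End Rule Leftmost: primary stress on the leftmost head = syllable 3.
Secondary stress on 5, 7: fi:.lo:m.ˈfo:s.fe.ˌka.pu:.ˌri:.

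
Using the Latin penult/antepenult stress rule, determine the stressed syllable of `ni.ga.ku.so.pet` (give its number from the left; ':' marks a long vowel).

3

Classical Latin: stress the penult if heavy (long vowel or closed), else the antepenult.
Weights: 3 ku L, 4 so L, 5 pet H.
The penult (syllable 4, so) is light, so stress falls on the antepenult (syllable 3, ku).
Stress on syllable 3: ni.ga.ˈku.so.pet.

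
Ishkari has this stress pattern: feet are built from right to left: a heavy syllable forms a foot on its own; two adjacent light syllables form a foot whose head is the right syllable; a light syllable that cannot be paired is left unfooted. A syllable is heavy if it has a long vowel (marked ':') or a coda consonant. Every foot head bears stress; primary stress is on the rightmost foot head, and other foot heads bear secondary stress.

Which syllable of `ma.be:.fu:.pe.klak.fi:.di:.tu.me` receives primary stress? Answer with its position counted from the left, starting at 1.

9

Weights: 1 ma L, 2 be: H, 3 fu: H, 4 pe L, 5 klak H, 6 fi: H, 7 di: H, 8 tu L, 9 me L.
Parse right to left (heavy = foot alone; LL = one foot; stranded L unfooted): ma (ˈbe:) (ˈfu:) pe (ˈklak) (ˈfi:) (ˈdi:) (tu.ˈme).
Foot heads: 2, 3, 5, 6, 7, 9.
Primary stress on the rightmost head = syllable 9.
Primary stress: syllable 9 → ma.be:.fu:.pe.klak.fi:.di:.tu.ˈme.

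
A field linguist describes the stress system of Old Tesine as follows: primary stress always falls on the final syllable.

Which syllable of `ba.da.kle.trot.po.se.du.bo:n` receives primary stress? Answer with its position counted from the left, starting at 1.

The word has 8 syllables; the final syllable is syllable 8 (bo:n).
Primary stress: syllable 8 → ba.da.kle.trot.po.se.du.ˈbo:n.

8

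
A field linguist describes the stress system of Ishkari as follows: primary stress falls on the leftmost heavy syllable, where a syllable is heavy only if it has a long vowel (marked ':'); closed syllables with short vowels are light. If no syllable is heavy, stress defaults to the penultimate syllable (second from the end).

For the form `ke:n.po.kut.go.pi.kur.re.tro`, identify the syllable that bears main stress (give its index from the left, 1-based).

Weights: 1 ke:n H, 2 po L, 3 kut L, 4 go L, 5 pi L, 6 kur L, 7 re L, 8 tro L.
Heavy syllables in the domain: 1. The leftmost is syllable 1 (ke:n).
Primary stress: syllable 1 → ˈke:n.po.kut.go.pi.kur.re.tro.

1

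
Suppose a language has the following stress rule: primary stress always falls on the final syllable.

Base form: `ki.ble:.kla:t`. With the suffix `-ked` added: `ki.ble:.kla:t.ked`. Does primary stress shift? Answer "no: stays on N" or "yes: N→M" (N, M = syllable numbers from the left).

Base `ki.ble:.kla:t` (3 syllables):
  The word has 3 syllables; the final syllable is syllable 3 (kla:t).
  → primary stress on syllable 3.
Suffixed `ki.ble:.kla:t.ked` (4 syllables):
  The word has 4 syllables; the final syllable is syllable 4 (ked).
  → primary stress on syllable 4.

yes: 3→4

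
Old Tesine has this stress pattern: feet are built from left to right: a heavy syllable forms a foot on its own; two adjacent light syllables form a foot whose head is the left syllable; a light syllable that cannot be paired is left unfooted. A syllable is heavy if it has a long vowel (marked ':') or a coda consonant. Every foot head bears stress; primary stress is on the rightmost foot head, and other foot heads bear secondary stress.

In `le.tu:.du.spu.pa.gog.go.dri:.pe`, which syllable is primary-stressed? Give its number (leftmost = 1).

8

Weights: 1 le L, 2 tu: H, 3 du L, 4 spu L, 5 pa L, 6 gog H, 7 go L, 8 dri: H, 9 pe L.
Parse left to right (heavy = foot alone; LL = one foot; stranded L unfooted): le (ˈtu:) (ˈdu.spu) pa (ˈgog) go (ˈdri:) pe.
Foot heads: 2, 3, 6, 8.
Primary stress on the rightmost head = syllable 8.
Primary stress: syllable 8 → le.tu:.du.spu.pa.gog.go.ˈdri:.pe.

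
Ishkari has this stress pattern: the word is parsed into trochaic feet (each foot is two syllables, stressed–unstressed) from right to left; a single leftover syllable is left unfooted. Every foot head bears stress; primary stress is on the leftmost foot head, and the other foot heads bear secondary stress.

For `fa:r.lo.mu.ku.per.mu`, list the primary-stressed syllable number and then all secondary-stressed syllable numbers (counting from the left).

primary 1, secondary 3, 5

Parse right to left into trochaic (ˈσσ) feet: (ˈfa:r.lo) (ˈmu.ku) (ˈper.mu).
Foot heads (stressed positions): 1, 3, 5.
End Rule Leftmost: primary stress on the leftmost head = syllable 1.
Secondary stress on 3, 5: ˈfa:r.lo.ˌmu.ku.ˌper.mu.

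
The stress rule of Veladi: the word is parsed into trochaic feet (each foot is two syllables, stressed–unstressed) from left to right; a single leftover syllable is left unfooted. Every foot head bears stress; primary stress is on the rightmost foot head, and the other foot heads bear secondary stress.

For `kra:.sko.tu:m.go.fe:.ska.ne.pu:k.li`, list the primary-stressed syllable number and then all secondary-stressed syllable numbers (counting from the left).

primary 7, secondary 1, 3, 5

Parse left to right into trochaic (ˈσσ) feet: (ˈkra:.sko) (ˈtu:m.go) (ˈfe:.ska) (ˈne.pu:k) li. Syllable 9 is left unfooted.
Foot heads (stressed positions): 1, 3, 5, 7.
End Rule Rightmost: primary stress on the rightmost head = syllable 7.
Secondary stress on 1, 3, 5: ˌkra:.sko.ˌtu:m.go.ˌfe:.ska.ˈne.pu:k.li.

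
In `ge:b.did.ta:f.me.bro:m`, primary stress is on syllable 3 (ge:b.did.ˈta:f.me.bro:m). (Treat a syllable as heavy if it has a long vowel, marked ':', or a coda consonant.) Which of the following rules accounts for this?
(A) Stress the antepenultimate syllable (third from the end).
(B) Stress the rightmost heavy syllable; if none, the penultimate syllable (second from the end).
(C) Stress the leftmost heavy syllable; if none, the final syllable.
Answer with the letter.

A

Rule A → syllable 3 ✓.
Rule B → syllable 5 (observed: 3).
Rule C → syllable 1 (observed: 3).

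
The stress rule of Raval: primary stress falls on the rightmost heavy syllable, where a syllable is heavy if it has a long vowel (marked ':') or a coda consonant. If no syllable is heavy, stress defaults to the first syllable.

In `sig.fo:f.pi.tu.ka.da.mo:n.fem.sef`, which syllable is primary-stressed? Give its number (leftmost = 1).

Weights: 1 sig H, 2 fo:f H, 3 pi L, 4 tu L, 5 ka L, 6 da L, 7 mo:n H, 8 fem H, 9 sef H.
Heavy syllables in the domain: 1, 2, 7, 8, 9. The rightmost is syllable 9 (sef).
Primary stress: syllable 9 → sig.fo:f.pi.tu.ka.da.mo:n.fem.ˈsef.

9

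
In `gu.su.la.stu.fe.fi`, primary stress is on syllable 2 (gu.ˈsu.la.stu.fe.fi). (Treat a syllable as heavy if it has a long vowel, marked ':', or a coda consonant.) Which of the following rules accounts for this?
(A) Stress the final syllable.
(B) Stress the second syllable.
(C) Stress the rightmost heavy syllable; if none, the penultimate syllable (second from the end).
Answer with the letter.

Rule A → syllable 6 (observed: 2).
Rule B → syllable 2 ✓.
Rule C → syllable 5 (observed: 2).

B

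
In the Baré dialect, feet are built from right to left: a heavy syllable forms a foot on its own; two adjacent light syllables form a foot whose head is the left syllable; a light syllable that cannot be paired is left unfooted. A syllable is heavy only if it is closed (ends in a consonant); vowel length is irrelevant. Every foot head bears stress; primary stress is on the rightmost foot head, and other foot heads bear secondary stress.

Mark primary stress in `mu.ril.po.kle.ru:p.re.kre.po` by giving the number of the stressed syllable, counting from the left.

7

Weights: 1 mu L, 2 ril H, 3 po L, 4 kle L, 5 ru:p H, 6 re L, 7 kre L, 8 po L.
Parse right to left (heavy = foot alone; LL = one foot; stranded L unfooted): mu (ˈril) (ˈpo.kle) (ˈru:p) re (ˈkre.po).
Foot heads: 2, 3, 5, 7.
Primary stress on the rightmost head = syllable 7.
Primary stress: syllable 7 → mu.ril.po.kle.ru:p.re.ˈkre.po.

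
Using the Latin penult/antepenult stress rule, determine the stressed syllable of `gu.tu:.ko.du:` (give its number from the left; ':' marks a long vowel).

2

Classical Latin: stress the penult if heavy (long vowel or closed), else the antepenult.
Weights: 2 tu: H, 3 ko L, 4 du: H.
The penult (syllable 3, ko) is light, so stress falls on the antepenult (syllable 2, tu:).
Stress on syllable 2: gu.ˈtu:.ko.du:.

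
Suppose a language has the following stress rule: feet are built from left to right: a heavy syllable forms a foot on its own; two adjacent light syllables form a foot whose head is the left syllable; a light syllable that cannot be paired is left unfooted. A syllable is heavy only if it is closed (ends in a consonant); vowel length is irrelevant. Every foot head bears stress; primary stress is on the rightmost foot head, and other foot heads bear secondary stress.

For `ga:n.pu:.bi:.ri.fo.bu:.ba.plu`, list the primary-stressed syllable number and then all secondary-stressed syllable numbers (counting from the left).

Weights: 1 ga:n H, 2 pu: L, 3 bi: L, 4 ri L, 5 fo L, 6 bu: L, 7 ba L, 8 plu L.
Parse left to right (heavy = foot alone; LL = one foot; stranded L unfooted): (ˈga:n) (ˈpu:.bi:) (ˈri.fo) (ˈbu:.ba) plu.
Foot heads: 1, 2, 4, 6.
Primary stress on the rightmost head = syllable 6.
Secondary stress on 1, 2, 4: ˌga:n.ˌpu:.bi:.ˌri.fo.ˈbu:.ba.plu.

primary 6, secondary 1, 2, 4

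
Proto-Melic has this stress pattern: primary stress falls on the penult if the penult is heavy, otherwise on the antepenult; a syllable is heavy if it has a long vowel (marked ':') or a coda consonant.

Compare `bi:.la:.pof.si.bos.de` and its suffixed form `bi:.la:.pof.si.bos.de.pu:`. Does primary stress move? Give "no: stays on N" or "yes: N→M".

Base `bi:.la:.pof.si.bos.de` (6 syllables):
  Weights: 4 si L, 5 bos H, 6 de L.
  The penult (syllable 5, bos) is heavy, so it takes stress.
  → primary stress on syllable 5.
Suffixed `bi:.la:.pof.si.bos.de.pu:` (7 syllables):
  Weights: 5 bos H, 6 de L, 7 pu: H.
  The penult (syllable 6, de) is light, so stress falls on the antepenult (syllable 5, bos).
  → primary stress on syllable 5.

no: stays on 5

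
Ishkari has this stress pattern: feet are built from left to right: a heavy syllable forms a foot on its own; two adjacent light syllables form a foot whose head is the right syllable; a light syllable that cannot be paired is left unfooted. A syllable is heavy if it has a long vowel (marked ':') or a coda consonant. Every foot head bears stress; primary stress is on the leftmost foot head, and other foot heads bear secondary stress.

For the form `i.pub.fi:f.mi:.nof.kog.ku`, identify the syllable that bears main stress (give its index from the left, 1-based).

Weights: 1 i L, 2 pub H, 3 fi:f H, 4 mi: H, 5 nof H, 6 kog H, 7 ku L.
Parse left to right (heavy = foot alone; LL = one foot; stranded L unfooted): i (ˈpub) (ˈfi:f) (ˈmi:) (ˈnof) (ˈkog) ku.
Foot heads: 2, 3, 4, 5, 6.
Primary stress on the leftmost head = syllable 2.
Primary stress: syllable 2 → i.ˈpub.fi:f.mi:.nof.kog.ku.

2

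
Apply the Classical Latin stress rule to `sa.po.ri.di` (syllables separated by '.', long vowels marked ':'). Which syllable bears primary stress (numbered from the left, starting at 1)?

Classical Latin: stress the penult if heavy (long vowel or closed), else the antepenult.
Weights: 2 po L, 3 ri L, 4 di L.
The penult (syllable 3, ri) is light, so stress falls on the antepenult (syllable 2, po).
Stress on syllable 2: sa.ˈpo.ri.di.

2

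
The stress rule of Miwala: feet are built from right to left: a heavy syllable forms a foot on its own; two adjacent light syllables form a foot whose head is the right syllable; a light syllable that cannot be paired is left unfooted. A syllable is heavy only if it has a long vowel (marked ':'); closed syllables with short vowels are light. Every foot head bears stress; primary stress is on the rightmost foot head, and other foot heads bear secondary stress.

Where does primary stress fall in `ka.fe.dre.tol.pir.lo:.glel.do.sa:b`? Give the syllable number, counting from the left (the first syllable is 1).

9

Weights: 1 ka L, 2 fe L, 3 dre L, 4 tol L, 5 pir L, 6 lo: H, 7 glel L, 8 do L, 9 sa:b H.
Parse right to left (heavy = foot alone; LL = one foot; stranded L unfooted): ka (fe.ˈdre) (tol.ˈpir) (ˈlo:) (glel.ˈdo) (ˈsa:b).
Foot heads: 3, 5, 6, 8, 9.
Primary stress on the rightmost head = syllable 9.
Primary stress: syllable 9 → ka.fe.dre.tol.pir.lo:.glel.do.ˈsa:b.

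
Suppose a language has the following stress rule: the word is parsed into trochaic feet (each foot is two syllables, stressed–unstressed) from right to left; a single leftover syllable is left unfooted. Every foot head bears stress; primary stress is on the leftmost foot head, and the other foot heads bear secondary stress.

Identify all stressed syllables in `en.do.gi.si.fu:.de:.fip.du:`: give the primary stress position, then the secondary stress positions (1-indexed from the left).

primary 1, secondary 3, 5, 7

Parse right to left into trochaic (ˈσσ) feet: (ˈen.do) (ˈgi.si) (ˈfu:.de:) (ˈfip.du:).
Foot heads (stressed positions): 1, 3, 5, 7.
End Rule Leftmost: primary stress on the leftmost head = syllable 1.
Secondary stress on 3, 5, 7: ˈen.do.ˌgi.si.ˌfu:.de:.ˌfip.du:.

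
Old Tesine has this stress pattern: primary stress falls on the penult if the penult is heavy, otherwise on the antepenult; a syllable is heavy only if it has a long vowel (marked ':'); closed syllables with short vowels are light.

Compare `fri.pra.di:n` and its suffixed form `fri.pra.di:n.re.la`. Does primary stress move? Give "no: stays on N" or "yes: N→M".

Base `fri.pra.di:n` (3 syllables):
  Weights: 1 fri L, 2 pra L, 3 di:n H.
  The penult (syllable 2, pra) is light, so stress falls on the antepenult (syllable 1, fri).
  → primary stress on syllable 1.
Suffixed `fri.pra.di:n.re.la` (5 syllables):
  Weights: 3 di:n H, 4 re L, 5 la L.
  The penult (syllable 4, re) is light, so stress falls on the antepenult (syllable 3, di:n).
  → primary stress on syllable 3.

yes: 1→3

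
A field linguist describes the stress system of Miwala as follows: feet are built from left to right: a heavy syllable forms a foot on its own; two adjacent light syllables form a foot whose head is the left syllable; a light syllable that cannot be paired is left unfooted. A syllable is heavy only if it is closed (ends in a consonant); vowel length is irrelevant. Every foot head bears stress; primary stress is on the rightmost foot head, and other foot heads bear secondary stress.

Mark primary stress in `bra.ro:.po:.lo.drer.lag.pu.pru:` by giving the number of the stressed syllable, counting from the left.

Weights: 1 bra L, 2 ro: L, 3 po: L, 4 lo L, 5 drer H, 6 lag H, 7 pu L, 8 pru: L.
Parse left to right (heavy = foot alone; LL = one foot; stranded L unfooted): (ˈbra.ro:) (ˈpo:.lo) (ˈdrer) (ˈlag) (ˈpu.pru:).
Foot heads: 1, 3, 5, 6, 7.
Primary stress on the rightmost head = syllable 7.
Primary stress: syllable 7 → bra.ro:.po:.lo.drer.lag.ˈpu.pru:.

7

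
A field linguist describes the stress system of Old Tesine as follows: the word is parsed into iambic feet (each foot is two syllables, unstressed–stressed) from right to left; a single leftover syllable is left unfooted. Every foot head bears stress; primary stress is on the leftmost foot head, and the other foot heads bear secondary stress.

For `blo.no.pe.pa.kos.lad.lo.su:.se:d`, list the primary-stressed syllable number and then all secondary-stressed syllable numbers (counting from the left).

primary 3, secondary 5, 7, 9

Parse right to left into iambic (σˈσ) feet: blo (no.ˈpe) (pa.ˈkos) (lad.ˈlo) (su:.ˈse:d). Syllable 1 is left unfooted.
Foot heads (stressed positions): 3, 5, 7, 9.
End Rule Leftmost: primary stress on the leftmost head = syllable 3.
Secondary stress on 5, 7, 9: blo.no.ˈpe.pa.ˌkos.lad.ˌlo.su:.ˌse:d.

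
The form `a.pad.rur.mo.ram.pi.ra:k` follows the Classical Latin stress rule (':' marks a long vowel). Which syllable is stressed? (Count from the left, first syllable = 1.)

Classical Latin: stress the penult if heavy (long vowel or closed), else the antepenult.
Weights: 5 ram H, 6 pi L, 7 ra:k H.
The penult (syllable 6, pi) is light, so stress falls on the antepenult (syllable 5, ram).
Stress on syllable 5: a.pad.rur.mo.ˈram.pi.ra:k.

5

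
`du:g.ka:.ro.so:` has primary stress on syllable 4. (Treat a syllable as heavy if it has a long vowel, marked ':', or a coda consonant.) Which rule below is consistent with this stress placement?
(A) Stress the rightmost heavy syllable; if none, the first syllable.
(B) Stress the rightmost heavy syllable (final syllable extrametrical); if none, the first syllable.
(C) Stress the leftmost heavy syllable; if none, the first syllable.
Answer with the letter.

Rule A → syllable 4 ✓.
Rule B → syllable 2 (observed: 4).
Rule C → syllable 1 (observed: 4).

A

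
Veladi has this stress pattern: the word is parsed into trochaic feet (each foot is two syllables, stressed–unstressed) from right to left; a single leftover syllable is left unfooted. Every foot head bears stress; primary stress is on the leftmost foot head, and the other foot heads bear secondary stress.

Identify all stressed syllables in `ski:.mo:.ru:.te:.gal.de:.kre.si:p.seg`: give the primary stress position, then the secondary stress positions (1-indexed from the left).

primary 2, secondary 4, 6, 8

Parse right to left into trochaic (ˈσσ) feet: ski: (ˈmo:.ru:) (ˈte:.gal) (ˈde:.kre) (ˈsi:p.seg). Syllable 1 is left unfooted.
Foot heads (stressed positions): 2, 4, 6, 8.
End Rule Leftmost: primary stress on the leftmost head = syllable 2.
Secondary stress on 4, 6, 8: ski:.ˈmo:.ru:.ˌte:.gal.ˌde:.kre.ˌsi:p.seg.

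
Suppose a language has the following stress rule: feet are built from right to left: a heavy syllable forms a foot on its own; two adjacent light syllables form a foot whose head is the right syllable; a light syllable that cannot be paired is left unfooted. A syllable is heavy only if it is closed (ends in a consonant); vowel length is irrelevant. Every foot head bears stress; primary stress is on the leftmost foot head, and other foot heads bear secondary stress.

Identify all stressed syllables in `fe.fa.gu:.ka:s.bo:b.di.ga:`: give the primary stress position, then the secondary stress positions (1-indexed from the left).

primary 3, secondary 4, 5, 7

Weights: 1 fe L, 2 fa L, 3 gu: L, 4 ka:s H, 5 bo:b H, 6 di L, 7 ga: L.
Parse right to left (heavy = foot alone; LL = one foot; stranded L unfooted): fe (fa.ˈgu:) (ˈka:s) (ˈbo:b) (di.ˈga:).
Foot heads: 3, 4, 5, 7.
Primary stress on the leftmost head = syllable 3.
Secondary stress on 4, 5, 7: fe.fa.ˈgu:.ˌka:s.ˌbo:b.di.ˌga:.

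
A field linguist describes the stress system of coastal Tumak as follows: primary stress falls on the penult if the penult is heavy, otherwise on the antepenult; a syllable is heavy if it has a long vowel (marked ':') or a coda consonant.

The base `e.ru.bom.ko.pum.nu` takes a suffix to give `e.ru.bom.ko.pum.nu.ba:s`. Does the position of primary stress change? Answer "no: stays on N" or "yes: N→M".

no: stays on 5

Base `e.ru.bom.ko.pum.nu` (6 syllables):
  Weights: 4 ko L, 5 pum H, 6 nu L.
  The penult (syllable 5, pum) is heavy, so it takes stress.
  → primary stress on syllable 5.
Suffixed `e.ru.bom.ko.pum.nu.ba:s` (7 syllables):
  Weights: 5 pum H, 6 nu L, 7 ba:s H.
  The penult (syllable 6, nu) is light, so stress falls on the antepenult (syllable 5, pum).
  → primary stress on syllable 5.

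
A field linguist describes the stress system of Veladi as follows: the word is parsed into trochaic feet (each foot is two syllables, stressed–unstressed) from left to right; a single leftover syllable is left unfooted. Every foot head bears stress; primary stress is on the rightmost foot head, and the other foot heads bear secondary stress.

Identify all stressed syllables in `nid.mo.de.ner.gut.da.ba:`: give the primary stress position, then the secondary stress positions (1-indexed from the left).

Parse left to right into trochaic (ˈσσ) feet: (ˈnid.mo) (ˈde.ner) (ˈgut.da) ba:. Syllable 7 is left unfooted.
Foot heads (stressed positions): 1, 3, 5.
End Rule Rightmost: primary stress on the rightmost head = syllable 5.
Secondary stress on 1, 3: ˌnid.mo.ˌde.ner.ˈgut.da.ba:.

primary 5, secondary 1, 3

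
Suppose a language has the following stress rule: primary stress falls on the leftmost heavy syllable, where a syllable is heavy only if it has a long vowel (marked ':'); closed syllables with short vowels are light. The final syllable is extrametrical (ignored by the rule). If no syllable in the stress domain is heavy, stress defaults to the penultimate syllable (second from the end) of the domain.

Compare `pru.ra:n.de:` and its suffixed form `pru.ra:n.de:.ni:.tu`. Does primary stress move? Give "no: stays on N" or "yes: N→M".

no: stays on 2

Base `pru.ra:n.de:` (3 syllables):
  The final syllable (3, de:) is extrametrical; the stress domain is syllables 1–2.
  Weights: 1 pru L, 2 ra:n H.
  Heavy syllables in the domain: 2. The leftmost is syllable 2 (ra:n).
  → primary stress on syllable 2.
Suffixed `pru.ra:n.de:.ni:.tu` (5 syllables):
  The final syllable (5, tu) is extrametrical; the stress domain is syllables 1–4.
  Weights: 1 pru L, 2 ra:n H, 3 de: H, 4 ni: H.
  Heavy syllables in the domain: 2, 3, 4. The leftmost is syllable 2 (ra:n).
  → primary stress on syllable 2.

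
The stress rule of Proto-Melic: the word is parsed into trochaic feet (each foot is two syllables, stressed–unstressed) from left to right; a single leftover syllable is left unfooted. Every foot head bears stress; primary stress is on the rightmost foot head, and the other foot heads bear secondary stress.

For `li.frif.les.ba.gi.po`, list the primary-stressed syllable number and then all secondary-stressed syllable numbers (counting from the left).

Parse left to right into trochaic (ˈσσ) feet: (ˈli.frif) (ˈles.ba) (ˈgi.po).
Foot heads (stressed positions): 1, 3, 5.
End Rule Rightmost: primary stress on the rightmost head = syllable 5.
Secondary stress on 1, 3: ˌli.frif.ˌles.ba.ˈgi.po.

primary 5, secondary 1, 3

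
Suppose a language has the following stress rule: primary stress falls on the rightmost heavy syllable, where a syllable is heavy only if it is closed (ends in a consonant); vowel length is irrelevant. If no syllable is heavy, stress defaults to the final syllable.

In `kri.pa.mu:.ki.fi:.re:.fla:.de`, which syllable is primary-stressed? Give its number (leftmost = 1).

Weights: 1 kri L, 2 pa L, 3 mu: L, 4 ki L, 5 fi: L, 6 re: L, 7 fla: L, 8 de L.
No heavy syllable in the domain; default to the final syllable = syllable 8.
Primary stress: syllable 8 → kri.pa.mu:.ki.fi:.re:.fla:.ˈde.

8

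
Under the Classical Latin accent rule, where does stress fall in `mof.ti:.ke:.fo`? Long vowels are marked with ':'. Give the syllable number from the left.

3

Classical Latin: stress the penult if heavy (long vowel or closed), else the antepenult.
Weights: 2 ti: H, 3 ke: H, 4 fo L.
The penult (syllable 3, ke:) is heavy, so it takes stress.
Stress on syllable 3: mof.ti:.ˈke:.fo.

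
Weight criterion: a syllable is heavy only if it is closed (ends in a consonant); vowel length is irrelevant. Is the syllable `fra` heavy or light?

`fra`: short vowel, open (no coda). Open (no coda) → light.

light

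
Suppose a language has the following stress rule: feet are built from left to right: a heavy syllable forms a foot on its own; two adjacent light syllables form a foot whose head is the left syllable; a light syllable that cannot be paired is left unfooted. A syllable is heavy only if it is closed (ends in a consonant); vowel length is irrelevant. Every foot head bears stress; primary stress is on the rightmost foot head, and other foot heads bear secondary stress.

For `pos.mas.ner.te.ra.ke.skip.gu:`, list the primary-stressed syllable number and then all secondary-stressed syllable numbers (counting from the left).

Weights: 1 pos H, 2 mas H, 3 ner H, 4 te L, 5 ra L, 6 ke L, 7 skip H, 8 gu: L.
Parse left to right (heavy = foot alone; LL = one foot; stranded L unfooted): (ˈpos) (ˈmas) (ˈner) (ˈte.ra) ke (ˈskip) gu:.
Foot heads: 1, 2, 3, 4, 7.
Primary stress on the rightmost head = syllable 7.
Secondary stress on 1, 2, 3, 4: ˌpos.ˌmas.ˌner.ˌte.ra.ke.ˈskip.gu:.

primary 7, secondary 1, 2, 3, 4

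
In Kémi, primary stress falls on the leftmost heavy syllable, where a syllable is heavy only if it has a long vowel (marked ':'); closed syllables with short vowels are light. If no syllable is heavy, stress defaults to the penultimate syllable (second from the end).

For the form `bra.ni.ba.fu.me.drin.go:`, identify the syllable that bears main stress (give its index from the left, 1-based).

Weights: 1 bra L, 2 ni L, 3 ba L, 4 fu L, 5 me L, 6 drin L, 7 go: H.
Heavy syllables in the domain: 7. The leftmost is syllable 7 (go:).
Primary stress: syllable 7 → bra.ni.ba.fu.me.drin.ˈgo:.

7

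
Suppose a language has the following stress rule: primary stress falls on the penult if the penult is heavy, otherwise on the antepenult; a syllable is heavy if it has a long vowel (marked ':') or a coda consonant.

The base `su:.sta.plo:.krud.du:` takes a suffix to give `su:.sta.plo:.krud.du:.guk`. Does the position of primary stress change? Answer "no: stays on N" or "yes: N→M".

Base `su:.sta.plo:.krud.du:` (5 syllables):
  Weights: 3 plo: H, 4 krud H, 5 du: H.
  The penult (syllable 4, krud) is heavy, so it takes stress.
  → primary stress on syllable 4.
Suffixed `su:.sta.plo:.krud.du:.guk` (6 syllables):
  Weights: 4 krud H, 5 du: H, 6 guk H.
  The penult (syllable 5, du:) is heavy, so it takes stress.
  → primary stress on syllable 5.

yes: 4→5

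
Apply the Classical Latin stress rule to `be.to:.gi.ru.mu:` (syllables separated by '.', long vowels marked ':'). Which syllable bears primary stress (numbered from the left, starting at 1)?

Classical Latin: stress the penult if heavy (long vowel or closed), else the antepenult.
Weights: 3 gi L, 4 ru L, 5 mu: H.
The penult (syllable 4, ru) is light, so stress falls on the antepenult (syllable 3, gi).
Stress on syllable 3: be.to:.ˈgi.ru.mu:.

3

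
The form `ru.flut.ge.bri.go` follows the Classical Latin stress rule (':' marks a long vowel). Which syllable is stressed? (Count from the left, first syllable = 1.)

3

Classical Latin: stress the penult if heavy (long vowel or closed), else the antepenult.
Weights: 3 ge L, 4 bri L, 5 go L.
The penult (syllable 4, bri) is light, so stress falls on the antepenult (syllable 3, ge).
Stress on syllable 3: ru.flut.ˈge.bri.go.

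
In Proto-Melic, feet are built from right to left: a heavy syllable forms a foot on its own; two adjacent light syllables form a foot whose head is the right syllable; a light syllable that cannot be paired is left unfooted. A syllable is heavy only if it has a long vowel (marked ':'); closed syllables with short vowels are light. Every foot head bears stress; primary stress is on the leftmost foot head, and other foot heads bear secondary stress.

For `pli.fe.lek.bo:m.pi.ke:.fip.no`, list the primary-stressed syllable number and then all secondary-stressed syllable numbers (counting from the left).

primary 3, secondary 4, 6, 8

Weights: 1 pli L, 2 fe L, 3 lek L, 4 bo:m H, 5 pi L, 6 ke: H, 7 fip L, 8 no L.
Parse right to left (heavy = foot alone; LL = one foot; stranded L unfooted): pli (fe.ˈlek) (ˈbo:m) pi (ˈke:) (fip.ˈno).
Foot heads: 3, 4, 6, 8.
Primary stress on the leftmost head = syllable 3.
Secondary stress on 4, 6, 8: pli.fe.ˈlek.ˌbo:m.pi.ˌke:.fip.ˌno.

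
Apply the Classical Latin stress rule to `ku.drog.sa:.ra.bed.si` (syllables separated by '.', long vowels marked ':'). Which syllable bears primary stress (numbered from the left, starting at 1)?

Classical Latin: stress the penult if heavy (long vowel or closed), else the antepenult.
Weights: 4 ra L, 5 bed H, 6 si L.
The penult (syllable 5, bed) is heavy, so it takes stress.
Stress on syllable 5: ku.drog.sa:.ra.ˈbed.si.

5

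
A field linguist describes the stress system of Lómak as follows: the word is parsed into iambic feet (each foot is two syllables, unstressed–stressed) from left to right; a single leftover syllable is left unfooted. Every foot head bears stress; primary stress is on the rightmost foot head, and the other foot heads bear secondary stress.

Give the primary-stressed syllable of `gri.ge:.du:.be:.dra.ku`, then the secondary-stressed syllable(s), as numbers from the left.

primary 6, secondary 2, 4

Parse left to right into iambic (σˈσ) feet: (gri.ˈge:) (du:.ˈbe:) (dra.ˈku).
Foot heads (stressed positions): 2, 4, 6.
End Rule Rightmost: primary stress on the rightmost head = syllable 6.
Secondary stress on 2, 4: gri.ˌge:.du:.ˌbe:.dra.ˈku.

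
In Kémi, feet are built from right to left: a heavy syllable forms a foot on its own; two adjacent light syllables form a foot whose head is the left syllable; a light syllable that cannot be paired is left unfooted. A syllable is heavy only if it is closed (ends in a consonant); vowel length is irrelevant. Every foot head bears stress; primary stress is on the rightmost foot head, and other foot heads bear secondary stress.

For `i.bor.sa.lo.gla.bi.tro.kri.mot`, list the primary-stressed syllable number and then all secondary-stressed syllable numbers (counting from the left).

primary 9, secondary 2, 3, 5, 7

Weights: 1 i L, 2 bor H, 3 sa L, 4 lo L, 5 gla L, 6 bi L, 7 tro L, 8 kri L, 9 mot H.
Parse right to left (heavy = foot alone; LL = one foot; stranded L unfooted): i (ˈbor) (ˈsa.lo) (ˈgla.bi) (ˈtro.kri) (ˈmot).
Foot heads: 2, 3, 5, 7, 9.
Primary stress on the rightmost head = syllable 9.
Secondary stress on 2, 3, 5, 7: i.ˌbor.ˌsa.lo.ˌgla.bi.ˌtro.kri.ˈmot.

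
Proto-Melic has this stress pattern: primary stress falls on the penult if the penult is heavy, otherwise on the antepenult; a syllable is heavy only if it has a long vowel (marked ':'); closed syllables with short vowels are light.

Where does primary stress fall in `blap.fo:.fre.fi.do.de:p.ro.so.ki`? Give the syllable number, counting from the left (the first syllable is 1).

Weights: 7 ro L, 8 so L, 9 ki L.
The penult (syllable 8, so) is light, so stress falls on the antepenult (syllable 7, ro).
Primary stress: syllable 7 → blap.fo:.fre.fi.do.de:p.ˈro.so.ki.

7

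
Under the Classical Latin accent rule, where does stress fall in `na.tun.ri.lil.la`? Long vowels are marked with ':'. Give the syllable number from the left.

Classical Latin: stress the penult if heavy (long vowel or closed), else the antepenult.
Weights: 3 ri L, 4 lil H, 5 la L.
The penult (syllable 4, lil) is heavy, so it takes stress.
Stress on syllable 4: na.tun.ri.ˈlil.la.

4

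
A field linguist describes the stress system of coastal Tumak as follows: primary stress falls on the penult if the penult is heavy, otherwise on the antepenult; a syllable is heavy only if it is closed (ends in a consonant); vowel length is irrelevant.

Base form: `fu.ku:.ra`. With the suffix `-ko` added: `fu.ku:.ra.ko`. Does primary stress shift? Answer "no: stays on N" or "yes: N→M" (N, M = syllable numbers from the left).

yes: 1→2

Base `fu.ku:.ra` (3 syllables):
  Weights: 1 fu L, 2 ku: L, 3 ra L.
  The penult (syllable 2, ku:) is light, so stress falls on the antepenult (syllable 1, fu).
  → primary stress on syllable 1.
Suffixed `fu.ku:.ra.ko` (4 syllables):
  Weights: 2 ku: L, 3 ra L, 4 ko L.
  The penult (syllable 3, ra) is light, so stress falls on the antepenult (syllable 2, ku:).
  → primary stress on syllable 2.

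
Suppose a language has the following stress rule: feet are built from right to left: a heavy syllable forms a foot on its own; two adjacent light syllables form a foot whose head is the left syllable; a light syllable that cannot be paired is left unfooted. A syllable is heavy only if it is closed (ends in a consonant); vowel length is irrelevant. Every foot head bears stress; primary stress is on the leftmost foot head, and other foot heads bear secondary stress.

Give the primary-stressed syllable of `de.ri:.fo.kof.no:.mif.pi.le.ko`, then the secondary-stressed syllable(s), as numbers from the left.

Weights: 1 de L, 2 ri: L, 3 fo L, 4 kof H, 5 no: L, 6 mif H, 7 pi L, 8 le L, 9 ko L.
Parse right to left (heavy = foot alone; LL = one foot; stranded L unfooted): de (ˈri:.fo) (ˈkof) no: (ˈmif) pi (ˈle.ko).
Foot heads: 2, 4, 6, 8.
Primary stress on the leftmost head = syllable 2.
Secondary stress on 4, 6, 8: de.ˈri:.fo.ˌkof.no:.ˌmif.pi.ˌle.ko.

primary 2, secondary 4, 6, 8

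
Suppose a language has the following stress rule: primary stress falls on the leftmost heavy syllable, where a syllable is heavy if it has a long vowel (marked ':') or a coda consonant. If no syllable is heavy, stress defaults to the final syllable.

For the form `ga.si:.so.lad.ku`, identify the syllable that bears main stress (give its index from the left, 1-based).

Weights: 1 ga L, 2 si: H, 3 so L, 4 lad H, 5 ku L.
Heavy syllables in the domain: 2, 4. The leftmost is syllable 2 (si:).
Primary stress: syllable 2 → ga.ˈsi:.so.lad.ku.

2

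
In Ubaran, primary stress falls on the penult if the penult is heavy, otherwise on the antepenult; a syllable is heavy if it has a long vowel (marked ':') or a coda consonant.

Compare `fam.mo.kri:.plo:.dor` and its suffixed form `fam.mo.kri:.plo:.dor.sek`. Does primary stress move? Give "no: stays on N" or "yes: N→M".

Base `fam.mo.kri:.plo:.dor` (5 syllables):
  Weights: 3 kri: H, 4 plo: H, 5 dor H.
  The penult (syllable 4, plo:) is heavy, so it takes stress.
  → primary stress on syllable 4.
Suffixed `fam.mo.kri:.plo:.dor.sek` (6 syllables):
  Weights: 4 plo: H, 5 dor H, 6 sek H.
  The penult (syllable 5, dor) is heavy, so it takes stress.
  → primary stress on syllable 5.

yes: 4→5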